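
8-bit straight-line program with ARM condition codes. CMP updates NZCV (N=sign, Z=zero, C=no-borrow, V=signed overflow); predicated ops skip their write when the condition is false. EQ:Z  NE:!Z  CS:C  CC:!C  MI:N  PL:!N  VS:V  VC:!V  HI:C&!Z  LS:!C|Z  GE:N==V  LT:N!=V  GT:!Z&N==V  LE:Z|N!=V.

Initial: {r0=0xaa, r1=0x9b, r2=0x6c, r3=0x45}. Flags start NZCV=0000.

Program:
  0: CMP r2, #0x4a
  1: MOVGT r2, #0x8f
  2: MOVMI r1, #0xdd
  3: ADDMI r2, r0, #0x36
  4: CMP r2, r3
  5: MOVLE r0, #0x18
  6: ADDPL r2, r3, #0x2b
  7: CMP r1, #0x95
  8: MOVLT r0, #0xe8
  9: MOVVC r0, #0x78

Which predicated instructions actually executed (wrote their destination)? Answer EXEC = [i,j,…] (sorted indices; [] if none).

0: ✓ CMP  NZCV=0010
1: ✓ MOVGT  r2←0x8f
2: · MOVMI
3: · ADDMI
4: ✓ CMP  NZCV=0011
5: ✓ MOVLE  r0←0x18
6: ✓ ADDPL  r2←0x70
7: ✓ CMP  NZCV=0010
8: · MOVLT
9: ✓ MOVVC  r0←0x78

EXEC = [1,5,6,9]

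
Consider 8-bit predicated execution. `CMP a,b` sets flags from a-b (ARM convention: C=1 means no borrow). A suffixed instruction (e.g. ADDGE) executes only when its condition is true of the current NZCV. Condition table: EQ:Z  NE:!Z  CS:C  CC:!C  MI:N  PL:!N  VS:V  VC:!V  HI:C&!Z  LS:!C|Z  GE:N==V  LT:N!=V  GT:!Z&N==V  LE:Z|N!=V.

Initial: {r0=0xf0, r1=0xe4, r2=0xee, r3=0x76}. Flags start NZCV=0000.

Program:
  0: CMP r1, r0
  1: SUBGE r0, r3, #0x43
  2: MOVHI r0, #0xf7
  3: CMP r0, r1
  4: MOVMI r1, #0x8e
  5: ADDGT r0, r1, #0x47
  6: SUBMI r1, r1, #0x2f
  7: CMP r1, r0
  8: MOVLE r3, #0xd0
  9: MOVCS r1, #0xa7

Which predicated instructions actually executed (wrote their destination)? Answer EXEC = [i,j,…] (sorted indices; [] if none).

EXEC = [5,8,9]

0: ✓ CMP  NZCV=1000
1: · SUBGE
2: · MOVHI
3: ✓ CMP  NZCV=0010
4: · MOVMI
5: ✓ ADDGT  r0←0x2b
6: · SUBMI
7: ✓ CMP  NZCV=1010
8: ✓ MOVLE  r3←0xd0
9: ✓ MOVCS  r1←0xa7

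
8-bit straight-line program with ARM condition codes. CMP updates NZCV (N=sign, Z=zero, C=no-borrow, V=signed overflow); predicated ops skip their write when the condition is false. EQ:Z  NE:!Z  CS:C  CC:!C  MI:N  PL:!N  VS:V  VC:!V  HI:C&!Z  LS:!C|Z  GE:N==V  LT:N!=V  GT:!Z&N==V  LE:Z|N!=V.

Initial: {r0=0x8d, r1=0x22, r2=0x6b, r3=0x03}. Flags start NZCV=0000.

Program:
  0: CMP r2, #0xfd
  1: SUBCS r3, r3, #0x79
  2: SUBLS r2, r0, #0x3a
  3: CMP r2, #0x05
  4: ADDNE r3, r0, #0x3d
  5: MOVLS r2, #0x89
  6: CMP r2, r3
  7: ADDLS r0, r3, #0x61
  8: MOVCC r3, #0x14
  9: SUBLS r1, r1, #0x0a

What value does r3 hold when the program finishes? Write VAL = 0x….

VAL = 0x14

[0] flags=0000 → (cmp)
[1] flags=0000 CS?F → skip
[2] flags=0000 LS?T → r2=0x53
[3] flags=0010 → (cmp)
[4] flags=0010 NE?T → r3=0xca
[5] flags=0010 LS?F → skip
[6] flags=1001 → (cmp)
[7] flags=1001 LS?T → r0=0x2b
[8] flags=1001 CC?T → r3=0x14
[9] flags=1001 LS?T → r1=0x18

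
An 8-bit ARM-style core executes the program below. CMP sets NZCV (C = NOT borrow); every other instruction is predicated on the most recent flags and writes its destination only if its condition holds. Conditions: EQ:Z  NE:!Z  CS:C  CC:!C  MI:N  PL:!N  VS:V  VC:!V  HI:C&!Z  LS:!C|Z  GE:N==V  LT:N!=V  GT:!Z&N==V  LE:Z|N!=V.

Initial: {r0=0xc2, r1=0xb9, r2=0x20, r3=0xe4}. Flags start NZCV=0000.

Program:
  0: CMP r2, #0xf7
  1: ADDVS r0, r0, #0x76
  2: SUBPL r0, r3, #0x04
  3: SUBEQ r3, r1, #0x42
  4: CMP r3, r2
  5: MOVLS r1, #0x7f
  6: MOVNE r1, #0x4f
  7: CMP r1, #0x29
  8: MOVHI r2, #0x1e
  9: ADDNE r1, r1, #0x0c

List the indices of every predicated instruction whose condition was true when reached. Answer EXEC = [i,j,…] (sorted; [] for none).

[0] flags=0000 → (cmp)
[1] flags=0000 VS?F → skip
[2] flags=0000 PL?T → r0=0xe0
[3] flags=0000 EQ?F → skip
[4] flags=1010 → (cmp)
[5] flags=1010 LS?F → skip
[6] flags=1010 NE?T → r1=0x4f
[7] flags=0010 → (cmp)
[8] flags=0010 HI?T → r2=0x1e
[9] flags=0010 NE?T → r1=0x5b

EXEC = [2,6,8,9]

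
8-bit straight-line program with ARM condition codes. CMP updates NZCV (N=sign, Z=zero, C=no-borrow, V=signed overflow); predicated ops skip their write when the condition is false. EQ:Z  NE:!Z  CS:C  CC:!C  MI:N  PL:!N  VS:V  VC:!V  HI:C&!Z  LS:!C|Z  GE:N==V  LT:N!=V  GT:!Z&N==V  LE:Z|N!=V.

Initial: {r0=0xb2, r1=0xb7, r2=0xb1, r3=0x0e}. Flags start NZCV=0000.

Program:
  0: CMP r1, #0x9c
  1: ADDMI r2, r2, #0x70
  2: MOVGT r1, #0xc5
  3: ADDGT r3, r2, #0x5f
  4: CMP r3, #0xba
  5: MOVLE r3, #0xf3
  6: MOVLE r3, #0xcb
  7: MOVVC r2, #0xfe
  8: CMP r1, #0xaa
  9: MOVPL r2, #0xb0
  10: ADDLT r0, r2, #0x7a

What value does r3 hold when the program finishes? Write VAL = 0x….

0: ✓ CMP  NZCV=0010
1: · ADDMI
2: ✓ MOVGT  r1←0xc5
3: ✓ ADDGT  r3←0x10
4: ✓ CMP  NZCV=0000
5: · MOVLE
6: · MOVLE
7: ✓ MOVVC  r2←0xfe
8: ✓ CMP  NZCV=0010
9: ✓ MOVPL  r2←0xb0
10: · ADDLT

VAL = 0x10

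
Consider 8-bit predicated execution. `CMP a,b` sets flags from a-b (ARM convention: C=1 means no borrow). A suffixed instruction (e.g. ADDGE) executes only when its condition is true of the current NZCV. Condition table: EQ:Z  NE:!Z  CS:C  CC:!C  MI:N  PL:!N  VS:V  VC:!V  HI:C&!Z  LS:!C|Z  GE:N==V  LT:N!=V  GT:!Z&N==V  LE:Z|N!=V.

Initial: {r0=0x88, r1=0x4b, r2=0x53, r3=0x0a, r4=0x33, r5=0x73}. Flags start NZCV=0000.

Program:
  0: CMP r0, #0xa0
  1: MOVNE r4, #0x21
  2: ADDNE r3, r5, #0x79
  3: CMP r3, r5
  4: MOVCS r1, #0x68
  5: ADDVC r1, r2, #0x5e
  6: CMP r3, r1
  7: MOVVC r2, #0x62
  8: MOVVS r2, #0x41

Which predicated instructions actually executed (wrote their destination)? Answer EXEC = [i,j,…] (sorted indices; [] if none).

EXEC = [1,2,4,7]

0: ✓ CMP  NZCV=1000
1: ✓ MOVNE  r4←0x21
2: ✓ ADDNE  r3←0xec
3: ✓ CMP  NZCV=0011
4: ✓ MOVCS  r1←0x68
5: · ADDVC
6: ✓ CMP  NZCV=1010
7: ✓ MOVVC  r2←0x62
8: · MOVVS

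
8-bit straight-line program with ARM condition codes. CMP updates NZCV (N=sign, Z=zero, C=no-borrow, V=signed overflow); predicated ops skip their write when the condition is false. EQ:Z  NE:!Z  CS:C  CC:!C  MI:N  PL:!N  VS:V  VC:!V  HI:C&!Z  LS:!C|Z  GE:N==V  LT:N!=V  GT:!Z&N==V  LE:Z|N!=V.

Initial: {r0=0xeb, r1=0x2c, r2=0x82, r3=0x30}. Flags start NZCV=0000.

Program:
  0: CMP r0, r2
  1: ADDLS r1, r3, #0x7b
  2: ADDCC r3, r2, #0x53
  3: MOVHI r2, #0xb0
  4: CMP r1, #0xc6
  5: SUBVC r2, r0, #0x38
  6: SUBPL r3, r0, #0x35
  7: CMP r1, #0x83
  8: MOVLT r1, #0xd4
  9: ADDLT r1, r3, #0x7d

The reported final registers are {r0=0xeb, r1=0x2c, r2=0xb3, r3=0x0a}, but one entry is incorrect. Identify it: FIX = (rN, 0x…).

[0] flags=0010 → (cmp)
[1] flags=0010 LS?F → skip
[2] flags=0010 CC?F → skip
[3] flags=0010 HI?T → r2=0xb0
[4] flags=0000 → (cmp)
[5] flags=0000 VC?T → r2=0xb3
[6] flags=0000 PL?T → r3=0xb6
[7] flags=1001 → (cmp)
[8] flags=1001 LT?F → skip
[9] flags=1001 LT?F → skip

FIX = (r3, 0xb6)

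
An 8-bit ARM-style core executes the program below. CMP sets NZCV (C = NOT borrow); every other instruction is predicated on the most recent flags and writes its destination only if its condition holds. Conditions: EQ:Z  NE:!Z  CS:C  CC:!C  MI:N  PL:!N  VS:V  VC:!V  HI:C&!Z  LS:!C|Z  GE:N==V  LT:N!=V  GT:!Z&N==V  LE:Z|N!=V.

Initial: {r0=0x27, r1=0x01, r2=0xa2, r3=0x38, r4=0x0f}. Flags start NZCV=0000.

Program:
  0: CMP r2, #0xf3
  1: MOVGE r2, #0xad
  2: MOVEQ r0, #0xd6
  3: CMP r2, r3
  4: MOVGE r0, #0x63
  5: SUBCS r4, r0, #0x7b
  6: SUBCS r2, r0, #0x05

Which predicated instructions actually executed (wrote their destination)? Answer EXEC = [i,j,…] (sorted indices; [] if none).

EXEC = [5,6]

[0] flags=1000 → (cmp)
[1] flags=1000 GE?F → skip
[2] flags=1000 EQ?F → skip
[3] flags=0011 → (cmp)
[4] flags=0011 GE?F → skip
[5] flags=0011 CS?T → r4=0xac
[6] flags=0011 CS?T → r2=0x22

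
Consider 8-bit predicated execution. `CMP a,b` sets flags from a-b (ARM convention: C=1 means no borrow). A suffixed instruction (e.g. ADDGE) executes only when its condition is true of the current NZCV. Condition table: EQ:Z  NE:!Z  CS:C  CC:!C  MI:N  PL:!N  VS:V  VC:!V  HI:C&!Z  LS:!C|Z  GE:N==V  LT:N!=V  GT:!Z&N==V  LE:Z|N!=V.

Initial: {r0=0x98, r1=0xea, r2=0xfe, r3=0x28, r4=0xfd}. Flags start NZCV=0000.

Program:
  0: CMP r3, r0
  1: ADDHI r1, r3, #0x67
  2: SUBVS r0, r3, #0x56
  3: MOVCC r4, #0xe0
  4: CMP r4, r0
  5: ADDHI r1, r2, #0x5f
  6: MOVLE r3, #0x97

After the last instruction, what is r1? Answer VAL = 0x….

VAL = 0x5d

0: ✓ CMP  NZCV=1001
1: · ADDHI
2: ✓ SUBVS  r0←0xd2
3: ✓ MOVCC  r4←0xe0
4: ✓ CMP  NZCV=0010
5: ✓ ADDHI  r1←0x5d
6: · MOVLE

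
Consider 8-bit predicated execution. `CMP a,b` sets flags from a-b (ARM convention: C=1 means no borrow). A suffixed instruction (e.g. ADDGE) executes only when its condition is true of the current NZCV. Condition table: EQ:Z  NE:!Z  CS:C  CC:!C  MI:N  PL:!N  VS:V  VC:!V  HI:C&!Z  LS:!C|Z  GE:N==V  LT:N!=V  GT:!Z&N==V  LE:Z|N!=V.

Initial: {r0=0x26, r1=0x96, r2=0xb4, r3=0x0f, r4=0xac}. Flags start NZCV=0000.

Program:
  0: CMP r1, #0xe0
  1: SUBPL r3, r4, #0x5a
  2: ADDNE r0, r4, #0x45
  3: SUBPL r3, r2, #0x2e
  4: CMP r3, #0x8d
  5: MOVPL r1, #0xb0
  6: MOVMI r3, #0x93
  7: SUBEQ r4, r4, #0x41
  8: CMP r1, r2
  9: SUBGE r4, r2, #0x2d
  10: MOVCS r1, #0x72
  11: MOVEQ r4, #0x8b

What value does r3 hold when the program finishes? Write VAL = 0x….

VAL = 0x93

0: ✓ CMP  NZCV=1000
1: · SUBPL
2: ✓ ADDNE  r0←0xf1
3: · SUBPL
4: ✓ CMP  NZCV=1001
5: · MOVPL
6: ✓ MOVMI  r3←0x93
7: · SUBEQ
8: ✓ CMP  NZCV=1000
9: · SUBGE
10: · MOVCS
11: · MOVEQ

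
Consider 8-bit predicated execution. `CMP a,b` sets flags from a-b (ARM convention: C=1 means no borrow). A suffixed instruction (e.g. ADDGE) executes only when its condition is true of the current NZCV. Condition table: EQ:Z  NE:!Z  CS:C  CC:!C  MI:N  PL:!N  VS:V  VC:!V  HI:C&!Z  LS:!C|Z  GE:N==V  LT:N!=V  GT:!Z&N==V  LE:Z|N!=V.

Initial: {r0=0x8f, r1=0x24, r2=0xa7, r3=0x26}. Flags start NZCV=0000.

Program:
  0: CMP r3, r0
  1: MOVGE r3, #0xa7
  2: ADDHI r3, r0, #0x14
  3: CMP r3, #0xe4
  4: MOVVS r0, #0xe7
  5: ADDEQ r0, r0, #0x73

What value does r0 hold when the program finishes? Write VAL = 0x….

0: ✓ CMP  NZCV=1001
1: ✓ MOVGE  r3←0xa7
2: · ADDHI
3: ✓ CMP  NZCV=1000
4: · MOVVS
5: · ADDEQ

VAL = 0x8f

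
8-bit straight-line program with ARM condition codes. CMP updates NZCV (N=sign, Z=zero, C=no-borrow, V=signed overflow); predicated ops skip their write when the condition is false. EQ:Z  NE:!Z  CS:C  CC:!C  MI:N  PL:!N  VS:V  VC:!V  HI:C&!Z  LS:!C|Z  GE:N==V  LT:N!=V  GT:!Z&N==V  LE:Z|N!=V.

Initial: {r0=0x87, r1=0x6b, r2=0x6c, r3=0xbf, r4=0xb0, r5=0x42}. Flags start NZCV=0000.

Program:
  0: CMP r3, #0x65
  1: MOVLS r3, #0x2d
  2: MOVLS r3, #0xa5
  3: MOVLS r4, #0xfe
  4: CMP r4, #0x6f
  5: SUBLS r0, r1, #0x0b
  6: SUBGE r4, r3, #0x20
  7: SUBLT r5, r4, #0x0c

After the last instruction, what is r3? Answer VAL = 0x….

VAL = 0xbf

[0] flags=0011 → (cmp)
[1] flags=0011 LS?F → skip
[2] flags=0011 LS?F → skip
[3] flags=0011 LS?F → skip
[4] flags=0011 → (cmp)
[5] flags=0011 LS?F → skip
[6] flags=0011 GE?F → skip
[7] flags=0011 LT?T → r5=0xa4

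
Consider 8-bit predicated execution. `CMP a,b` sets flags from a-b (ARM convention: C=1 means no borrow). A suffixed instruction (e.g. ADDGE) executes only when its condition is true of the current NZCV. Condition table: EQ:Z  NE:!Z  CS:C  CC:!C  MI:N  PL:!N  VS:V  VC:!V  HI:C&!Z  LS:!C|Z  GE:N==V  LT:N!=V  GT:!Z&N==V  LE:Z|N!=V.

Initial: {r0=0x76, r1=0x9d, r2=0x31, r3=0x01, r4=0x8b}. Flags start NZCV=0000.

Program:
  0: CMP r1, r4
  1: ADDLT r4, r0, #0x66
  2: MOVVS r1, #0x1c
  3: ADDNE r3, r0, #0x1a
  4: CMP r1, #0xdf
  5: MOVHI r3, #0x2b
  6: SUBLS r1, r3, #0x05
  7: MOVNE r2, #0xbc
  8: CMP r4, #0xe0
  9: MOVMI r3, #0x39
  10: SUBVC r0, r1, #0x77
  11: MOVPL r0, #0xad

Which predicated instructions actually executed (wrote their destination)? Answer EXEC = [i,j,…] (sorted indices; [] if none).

[0] flags=0010 → (cmp)
[1] flags=0010 LT?F → skip
[2] flags=0010 VS?F → skip
[3] flags=0010 NE?T → r3=0x90
[4] flags=1000 → (cmp)
[5] flags=1000 HI?F → skip
[6] flags=1000 LS?T → r1=0x8b
[7] flags=1000 NE?T → r2=0xbc
[8] flags=1000 → (cmp)
[9] flags=1000 MI?T → r3=0x39
[10] flags=1000 VC?T → r0=0x14
[11] flags=1000 PL?F → skip

EXEC = [3,6,7,9,10]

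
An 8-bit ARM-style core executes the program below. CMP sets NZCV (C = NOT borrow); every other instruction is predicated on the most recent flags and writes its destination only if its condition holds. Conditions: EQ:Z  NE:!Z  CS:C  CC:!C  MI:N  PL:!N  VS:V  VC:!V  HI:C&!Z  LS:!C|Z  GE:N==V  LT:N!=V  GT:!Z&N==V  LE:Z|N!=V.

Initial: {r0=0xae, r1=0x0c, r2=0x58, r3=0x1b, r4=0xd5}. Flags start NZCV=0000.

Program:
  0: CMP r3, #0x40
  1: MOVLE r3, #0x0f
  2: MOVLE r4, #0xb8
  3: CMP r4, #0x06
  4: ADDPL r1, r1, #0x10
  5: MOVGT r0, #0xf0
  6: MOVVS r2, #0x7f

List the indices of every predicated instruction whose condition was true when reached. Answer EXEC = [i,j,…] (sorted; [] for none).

[0] flags=1000 → (cmp)
[1] flags=1000 LE?T → r3=0x0f
[2] flags=1000 LE?T → r4=0xb8
[3] flags=1010 → (cmp)
[4] flags=1010 PL?F → skip
[5] flags=1010 GT?F → skip
[6] flags=1010 VS?F → skip

EXEC = [1,2]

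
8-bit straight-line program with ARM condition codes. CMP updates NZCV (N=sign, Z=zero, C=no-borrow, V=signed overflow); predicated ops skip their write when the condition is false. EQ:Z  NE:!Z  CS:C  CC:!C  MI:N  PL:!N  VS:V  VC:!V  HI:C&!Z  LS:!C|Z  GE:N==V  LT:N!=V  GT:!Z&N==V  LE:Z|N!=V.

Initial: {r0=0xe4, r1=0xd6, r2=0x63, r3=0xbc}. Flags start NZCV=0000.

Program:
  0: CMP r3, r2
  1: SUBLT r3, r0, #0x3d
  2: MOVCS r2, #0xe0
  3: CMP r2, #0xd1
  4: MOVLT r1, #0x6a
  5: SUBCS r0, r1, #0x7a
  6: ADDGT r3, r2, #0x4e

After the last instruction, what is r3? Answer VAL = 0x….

0: ✓ CMP  NZCV=0011
1: ✓ SUBLT  r3←0xa7
2: ✓ MOVCS  r2←0xe0
3: ✓ CMP  NZCV=0010
4: · MOVLT
5: ✓ SUBCS  r0←0x5c
6: ✓ ADDGT  r3←0x2e

VAL = 0x2e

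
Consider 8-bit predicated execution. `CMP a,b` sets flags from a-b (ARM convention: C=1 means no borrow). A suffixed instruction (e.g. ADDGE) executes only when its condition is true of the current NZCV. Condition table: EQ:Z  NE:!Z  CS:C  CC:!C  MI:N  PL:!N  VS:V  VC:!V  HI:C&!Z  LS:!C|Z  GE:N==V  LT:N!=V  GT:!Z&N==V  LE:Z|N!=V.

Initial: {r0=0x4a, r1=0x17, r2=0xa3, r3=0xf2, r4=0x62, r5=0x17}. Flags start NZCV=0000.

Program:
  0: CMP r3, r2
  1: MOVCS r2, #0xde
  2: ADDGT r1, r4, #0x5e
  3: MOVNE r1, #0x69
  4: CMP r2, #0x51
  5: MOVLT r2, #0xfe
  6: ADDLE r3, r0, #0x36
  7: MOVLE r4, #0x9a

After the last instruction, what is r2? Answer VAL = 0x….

VAL = 0xfe

[0] flags=0010 → (cmp)
[1] flags=0010 CS?T → r2=0xde
[2] flags=0010 GT?T → r1=0xc0
[3] flags=0010 NE?T → r1=0x69
[4] flags=1010 → (cmp)
[5] flags=1010 LT?T → r2=0xfe
[6] flags=1010 LE?T → r3=0x80
[7] flags=1010 LE?T → r4=0x9a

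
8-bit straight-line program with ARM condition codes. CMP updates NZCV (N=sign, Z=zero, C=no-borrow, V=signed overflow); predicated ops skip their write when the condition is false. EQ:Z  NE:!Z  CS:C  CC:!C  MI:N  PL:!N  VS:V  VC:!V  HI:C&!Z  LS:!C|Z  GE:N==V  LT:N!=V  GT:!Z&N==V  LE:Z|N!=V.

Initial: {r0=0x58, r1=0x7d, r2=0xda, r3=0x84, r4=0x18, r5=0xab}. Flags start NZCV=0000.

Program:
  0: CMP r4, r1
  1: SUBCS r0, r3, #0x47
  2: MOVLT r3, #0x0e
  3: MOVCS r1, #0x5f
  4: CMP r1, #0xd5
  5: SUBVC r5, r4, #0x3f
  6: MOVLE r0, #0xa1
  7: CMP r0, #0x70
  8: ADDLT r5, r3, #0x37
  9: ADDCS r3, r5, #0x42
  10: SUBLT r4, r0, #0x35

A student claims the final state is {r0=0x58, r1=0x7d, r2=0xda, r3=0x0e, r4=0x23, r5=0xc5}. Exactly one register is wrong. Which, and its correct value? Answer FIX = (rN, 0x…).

FIX = (r5, 0x45)

[0] flags=1000 → (cmp)
[1] flags=1000 CS?F → skip
[2] flags=1000 LT?T → r3=0x0e
[3] flags=1000 CS?F → skip
[4] flags=1001 → (cmp)
[5] flags=1001 VC?F → skip
[6] flags=1001 LE?F → skip
[7] flags=1000 → (cmp)
[8] flags=1000 LT?T → r5=0x45
[9] flags=1000 CS?F → skip
[10] flags=1000 LT?T → r4=0x23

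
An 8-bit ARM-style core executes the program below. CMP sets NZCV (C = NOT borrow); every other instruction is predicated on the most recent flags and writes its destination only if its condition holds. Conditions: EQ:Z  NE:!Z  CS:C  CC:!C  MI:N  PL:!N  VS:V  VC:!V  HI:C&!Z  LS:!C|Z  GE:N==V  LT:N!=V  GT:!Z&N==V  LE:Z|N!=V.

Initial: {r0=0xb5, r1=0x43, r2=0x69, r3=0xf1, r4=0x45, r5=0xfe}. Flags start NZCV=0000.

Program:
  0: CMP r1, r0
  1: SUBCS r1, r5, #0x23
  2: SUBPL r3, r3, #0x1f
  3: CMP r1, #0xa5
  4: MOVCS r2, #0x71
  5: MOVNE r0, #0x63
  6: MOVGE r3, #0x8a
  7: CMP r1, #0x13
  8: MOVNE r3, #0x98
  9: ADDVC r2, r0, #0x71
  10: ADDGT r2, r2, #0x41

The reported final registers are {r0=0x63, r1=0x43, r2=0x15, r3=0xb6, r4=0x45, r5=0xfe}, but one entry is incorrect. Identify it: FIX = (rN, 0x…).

[0] flags=1001 → (cmp)
[1] flags=1001 CS?F → skip
[2] flags=1001 PL?F → skip
[3] flags=1001 → (cmp)
[4] flags=1001 CS?F → skip
[5] flags=1001 NE?T → r0=0x63
[6] flags=1001 GE?T → r3=0x8a
[7] flags=0010 → (cmp)
[8] flags=0010 NE?T → r3=0x98
[9] flags=0010 VC?T → r2=0xd4
[10] flags=0010 GT?T → r2=0x15

FIX = (r3, 0x98)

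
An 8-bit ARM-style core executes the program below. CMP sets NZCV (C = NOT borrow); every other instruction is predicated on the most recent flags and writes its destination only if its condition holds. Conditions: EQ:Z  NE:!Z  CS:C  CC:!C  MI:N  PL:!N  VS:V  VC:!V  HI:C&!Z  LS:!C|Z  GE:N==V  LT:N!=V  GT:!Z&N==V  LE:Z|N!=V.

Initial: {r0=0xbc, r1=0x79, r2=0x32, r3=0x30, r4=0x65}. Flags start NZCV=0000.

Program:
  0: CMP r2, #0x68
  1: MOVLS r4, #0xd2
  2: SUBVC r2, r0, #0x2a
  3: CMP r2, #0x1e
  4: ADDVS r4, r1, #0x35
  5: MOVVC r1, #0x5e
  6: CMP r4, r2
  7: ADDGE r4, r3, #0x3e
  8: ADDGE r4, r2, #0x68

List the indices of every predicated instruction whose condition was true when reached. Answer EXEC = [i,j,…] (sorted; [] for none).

EXEC = [1,2,4,7,8]

[0] flags=1000 → (cmp)
[1] flags=1000 LS?T → r4=0xd2
[2] flags=1000 VC?T → r2=0x92
[3] flags=0011 → (cmp)
[4] flags=0011 VS?T → r4=0xae
[5] flags=0011 VC?F → skip
[6] flags=0010 → (cmp)
[7] flags=0010 GE?T → r4=0x6e
[8] flags=0010 GE?T → r4=0xfa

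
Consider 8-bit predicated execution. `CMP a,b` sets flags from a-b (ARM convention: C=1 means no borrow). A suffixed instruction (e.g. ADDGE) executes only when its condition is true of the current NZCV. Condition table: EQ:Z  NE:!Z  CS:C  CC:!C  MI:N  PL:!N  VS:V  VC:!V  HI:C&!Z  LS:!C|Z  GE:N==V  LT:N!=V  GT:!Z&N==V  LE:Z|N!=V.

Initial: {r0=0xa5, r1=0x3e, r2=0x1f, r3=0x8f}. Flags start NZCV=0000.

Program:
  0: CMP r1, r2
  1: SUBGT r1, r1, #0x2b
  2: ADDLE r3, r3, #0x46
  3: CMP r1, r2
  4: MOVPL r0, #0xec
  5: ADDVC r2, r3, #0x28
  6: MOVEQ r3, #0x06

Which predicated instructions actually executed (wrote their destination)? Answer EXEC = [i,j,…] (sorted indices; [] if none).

[0] flags=0010 → (cmp)
[1] flags=0010 GT?T → r1=0x13
[2] flags=0010 LE?F → skip
[3] flags=1000 → (cmp)
[4] flags=1000 PL?F → skip
[5] flags=1000 VC?T → r2=0xb7
[6] flags=1000 EQ?F → skip

EXEC = [1,5]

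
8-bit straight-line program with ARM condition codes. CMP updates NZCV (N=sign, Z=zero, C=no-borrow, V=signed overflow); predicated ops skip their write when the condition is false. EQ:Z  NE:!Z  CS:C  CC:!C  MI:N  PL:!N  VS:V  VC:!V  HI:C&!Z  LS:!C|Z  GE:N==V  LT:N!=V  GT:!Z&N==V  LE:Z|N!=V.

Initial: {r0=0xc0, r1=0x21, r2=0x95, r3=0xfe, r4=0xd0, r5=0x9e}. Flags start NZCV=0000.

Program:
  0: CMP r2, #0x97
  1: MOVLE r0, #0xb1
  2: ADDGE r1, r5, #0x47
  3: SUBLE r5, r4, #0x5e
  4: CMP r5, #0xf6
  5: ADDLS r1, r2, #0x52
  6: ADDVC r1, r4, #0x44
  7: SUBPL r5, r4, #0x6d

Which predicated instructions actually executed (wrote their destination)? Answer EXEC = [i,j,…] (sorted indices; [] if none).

EXEC = [1,3,5,6,7]

0: ✓ CMP  NZCV=1000
1: ✓ MOVLE  r0←0xb1
2: · ADDGE
3: ✓ SUBLE  r5←0x72
4: ✓ CMP  NZCV=0000
5: ✓ ADDLS  r1←0xe7
6: ✓ ADDVC  r1←0x14
7: ✓ SUBPL  r5←0x63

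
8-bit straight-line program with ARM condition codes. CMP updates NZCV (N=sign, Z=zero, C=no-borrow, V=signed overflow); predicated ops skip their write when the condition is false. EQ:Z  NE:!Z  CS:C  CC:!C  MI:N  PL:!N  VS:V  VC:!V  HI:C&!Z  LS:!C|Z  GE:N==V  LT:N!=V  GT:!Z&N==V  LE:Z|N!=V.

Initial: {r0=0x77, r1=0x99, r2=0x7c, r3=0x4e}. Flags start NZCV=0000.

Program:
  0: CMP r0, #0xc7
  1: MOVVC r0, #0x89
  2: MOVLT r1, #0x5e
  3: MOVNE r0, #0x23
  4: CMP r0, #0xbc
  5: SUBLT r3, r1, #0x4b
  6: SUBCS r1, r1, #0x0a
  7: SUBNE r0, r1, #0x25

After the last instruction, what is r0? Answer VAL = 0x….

[0] flags=1001 → (cmp)
[1] flags=1001 VC?F → skip
[2] flags=1001 LT?F → skip
[3] flags=1001 NE?T → r0=0x23
[4] flags=0000 → (cmp)
[5] flags=0000 LT?F → skip
[6] flags=0000 CS?F → skip
[7] flags=0000 NE?T → r0=0x74

VAL = 0x74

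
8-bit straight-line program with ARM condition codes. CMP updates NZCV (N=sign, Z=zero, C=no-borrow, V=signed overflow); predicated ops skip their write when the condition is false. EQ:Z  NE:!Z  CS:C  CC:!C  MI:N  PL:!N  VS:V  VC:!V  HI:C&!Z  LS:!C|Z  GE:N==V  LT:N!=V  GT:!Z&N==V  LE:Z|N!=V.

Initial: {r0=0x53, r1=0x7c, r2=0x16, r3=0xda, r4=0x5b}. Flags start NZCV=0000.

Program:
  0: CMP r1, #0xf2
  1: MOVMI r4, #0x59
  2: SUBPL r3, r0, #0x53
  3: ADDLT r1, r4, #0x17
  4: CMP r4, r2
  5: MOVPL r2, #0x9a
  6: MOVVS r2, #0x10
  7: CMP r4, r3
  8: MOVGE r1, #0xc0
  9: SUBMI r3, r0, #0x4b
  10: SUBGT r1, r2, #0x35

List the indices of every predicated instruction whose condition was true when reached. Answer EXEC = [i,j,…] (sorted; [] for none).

EXEC = [1,5,8,10]

[0] flags=1001 → (cmp)
[1] flags=1001 MI?T → r4=0x59
[2] flags=1001 PL?F → skip
[3] flags=1001 LT?F → skip
[4] flags=0010 → (cmp)
[5] flags=0010 PL?T → r2=0x9a
[6] flags=0010 VS?F → skip
[7] flags=0000 → (cmp)
[8] flags=0000 GE?T → r1=0xc0
[9] flags=0000 MI?F → skip
[10] flags=0000 GT?T → r1=0x65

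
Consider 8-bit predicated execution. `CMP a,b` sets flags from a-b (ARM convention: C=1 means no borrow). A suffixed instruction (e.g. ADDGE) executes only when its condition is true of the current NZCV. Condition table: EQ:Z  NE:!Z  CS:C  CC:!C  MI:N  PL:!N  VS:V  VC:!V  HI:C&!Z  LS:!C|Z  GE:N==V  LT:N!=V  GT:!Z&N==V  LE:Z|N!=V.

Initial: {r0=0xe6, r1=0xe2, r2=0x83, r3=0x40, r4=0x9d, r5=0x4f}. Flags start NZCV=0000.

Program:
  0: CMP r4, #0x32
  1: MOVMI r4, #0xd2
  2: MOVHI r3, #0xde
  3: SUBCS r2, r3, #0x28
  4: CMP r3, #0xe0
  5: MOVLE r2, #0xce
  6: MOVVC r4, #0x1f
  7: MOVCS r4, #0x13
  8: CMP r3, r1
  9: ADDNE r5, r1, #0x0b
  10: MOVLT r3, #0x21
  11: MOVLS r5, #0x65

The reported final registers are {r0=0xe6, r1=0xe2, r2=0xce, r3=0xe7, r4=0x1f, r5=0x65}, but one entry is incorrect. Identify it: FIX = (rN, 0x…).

[0] flags=0011 → (cmp)
[1] flags=0011 MI?F → skip
[2] flags=0011 HI?T → r3=0xde
[3] flags=0011 CS?T → r2=0xb6
[4] flags=1000 → (cmp)
[5] flags=1000 LE?T → r2=0xce
[6] flags=1000 VC?T → r4=0x1f
[7] flags=1000 CS?F → skip
[8] flags=1000 → (cmp)
[9] flags=1000 NE?T → r5=0xed
[10] flags=1000 LT?T → r3=0x21
[11] flags=1000 LS?T → r5=0x65

FIX = (r3, 0x21)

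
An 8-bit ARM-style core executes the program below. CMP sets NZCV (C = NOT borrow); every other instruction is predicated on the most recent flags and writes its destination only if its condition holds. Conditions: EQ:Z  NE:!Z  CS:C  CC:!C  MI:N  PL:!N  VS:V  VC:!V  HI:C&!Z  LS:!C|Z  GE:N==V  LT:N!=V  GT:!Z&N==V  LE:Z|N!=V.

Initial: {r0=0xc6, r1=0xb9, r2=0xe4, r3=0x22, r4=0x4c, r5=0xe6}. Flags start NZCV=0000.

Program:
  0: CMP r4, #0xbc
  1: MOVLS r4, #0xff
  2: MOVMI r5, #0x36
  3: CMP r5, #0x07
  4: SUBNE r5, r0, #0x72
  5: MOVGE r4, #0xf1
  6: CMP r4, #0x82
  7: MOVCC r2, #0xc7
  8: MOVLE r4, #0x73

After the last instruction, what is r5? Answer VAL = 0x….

0: ✓ CMP  NZCV=1001
1: ✓ MOVLS  r4←0xff
2: ✓ MOVMI  r5←0x36
3: ✓ CMP  NZCV=0010
4: ✓ SUBNE  r5←0x54
5: ✓ MOVGE  r4←0xf1
6: ✓ CMP  NZCV=0010
7: · MOVCC
8: · MOVLE

VAL = 0x54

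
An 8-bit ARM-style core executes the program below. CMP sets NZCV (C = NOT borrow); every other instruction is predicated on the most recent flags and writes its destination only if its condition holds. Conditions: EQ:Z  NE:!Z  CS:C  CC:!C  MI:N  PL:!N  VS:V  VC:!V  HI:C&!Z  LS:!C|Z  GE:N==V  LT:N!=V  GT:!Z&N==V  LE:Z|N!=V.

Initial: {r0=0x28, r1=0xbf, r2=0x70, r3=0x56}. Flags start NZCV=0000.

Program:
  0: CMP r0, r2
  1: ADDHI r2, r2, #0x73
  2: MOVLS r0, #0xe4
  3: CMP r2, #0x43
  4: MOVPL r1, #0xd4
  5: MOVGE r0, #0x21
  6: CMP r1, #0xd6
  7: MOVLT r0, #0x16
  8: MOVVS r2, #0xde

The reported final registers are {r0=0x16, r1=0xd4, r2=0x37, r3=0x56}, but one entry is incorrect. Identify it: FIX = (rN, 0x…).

[0] flags=1000 → (cmp)
[1] flags=1000 HI?F → skip
[2] flags=1000 LS?T → r0=0xe4
[3] flags=0010 → (cmp)
[4] flags=0010 PL?T → r1=0xd4
[5] flags=0010 GE?T → r0=0x21
[6] flags=1000 → (cmp)
[7] flags=1000 LT?T → r0=0x16
[8] flags=1000 VS?F → skip

FIX = (r2, 0x70)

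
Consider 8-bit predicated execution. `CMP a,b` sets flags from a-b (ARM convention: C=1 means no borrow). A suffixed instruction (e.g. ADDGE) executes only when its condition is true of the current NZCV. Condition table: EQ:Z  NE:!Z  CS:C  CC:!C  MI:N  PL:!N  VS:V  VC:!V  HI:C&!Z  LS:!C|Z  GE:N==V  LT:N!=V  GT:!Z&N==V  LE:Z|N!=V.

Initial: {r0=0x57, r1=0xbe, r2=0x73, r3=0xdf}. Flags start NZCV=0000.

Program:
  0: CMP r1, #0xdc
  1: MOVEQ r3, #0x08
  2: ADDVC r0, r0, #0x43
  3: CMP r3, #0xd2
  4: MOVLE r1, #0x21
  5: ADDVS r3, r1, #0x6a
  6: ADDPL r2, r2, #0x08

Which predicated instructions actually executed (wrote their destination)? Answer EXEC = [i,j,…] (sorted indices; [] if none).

EXEC = [2,6]

0: ✓ CMP  NZCV=1000
1: · MOVEQ
2: ✓ ADDVC  r0←0x9a
3: ✓ CMP  NZCV=0010
4: · MOVLE
5: · ADDVS
6: ✓ ADDPL  r2←0x7b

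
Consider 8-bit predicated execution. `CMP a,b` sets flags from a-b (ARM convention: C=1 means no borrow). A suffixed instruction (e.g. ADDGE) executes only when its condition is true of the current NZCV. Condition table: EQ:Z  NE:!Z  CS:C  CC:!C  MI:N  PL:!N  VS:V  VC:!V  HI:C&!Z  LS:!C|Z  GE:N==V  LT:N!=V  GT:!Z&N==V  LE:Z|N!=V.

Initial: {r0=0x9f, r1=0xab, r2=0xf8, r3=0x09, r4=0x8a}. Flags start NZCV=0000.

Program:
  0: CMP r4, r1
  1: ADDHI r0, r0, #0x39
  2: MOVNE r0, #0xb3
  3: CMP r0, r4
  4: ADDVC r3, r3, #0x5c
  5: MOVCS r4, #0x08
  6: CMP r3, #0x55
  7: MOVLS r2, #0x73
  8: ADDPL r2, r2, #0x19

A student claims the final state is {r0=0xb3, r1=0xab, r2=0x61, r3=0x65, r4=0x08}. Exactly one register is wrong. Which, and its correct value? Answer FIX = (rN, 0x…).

FIX = (r2, 0x11)

[0] flags=1000 → (cmp)
[1] flags=1000 HI?F → skip
[2] flags=1000 NE?T → r0=0xb3
[3] flags=0010 → (cmp)
[4] flags=0010 VC?T → r3=0x65
[5] flags=0010 CS?T → r4=0x08
[6] flags=0010 → (cmp)
[7] flags=0010 LS?F → skip
[8] flags=0010 PL?T → r2=0x11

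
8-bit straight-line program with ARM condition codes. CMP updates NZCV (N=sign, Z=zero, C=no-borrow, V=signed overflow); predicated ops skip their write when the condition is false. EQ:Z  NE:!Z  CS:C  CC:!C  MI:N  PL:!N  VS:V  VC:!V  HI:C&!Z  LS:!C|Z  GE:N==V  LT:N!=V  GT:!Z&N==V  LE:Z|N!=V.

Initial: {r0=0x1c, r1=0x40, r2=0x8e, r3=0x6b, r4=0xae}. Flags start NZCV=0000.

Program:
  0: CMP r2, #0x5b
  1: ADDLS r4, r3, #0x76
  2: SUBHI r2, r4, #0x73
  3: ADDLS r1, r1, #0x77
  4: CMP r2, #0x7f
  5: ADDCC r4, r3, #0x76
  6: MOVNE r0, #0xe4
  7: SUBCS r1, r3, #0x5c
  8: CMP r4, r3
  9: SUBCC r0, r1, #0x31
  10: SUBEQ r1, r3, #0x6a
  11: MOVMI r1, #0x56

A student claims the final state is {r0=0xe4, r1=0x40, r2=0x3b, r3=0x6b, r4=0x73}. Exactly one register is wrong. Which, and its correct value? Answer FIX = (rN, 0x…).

FIX = (r4, 0xe1)

0: ✓ CMP  NZCV=0011
1: · ADDLS
2: ✓ SUBHI  r2←0x3b
3: · ADDLS
4: ✓ CMP  NZCV=1000
5: ✓ ADDCC  r4←0xe1
6: ✓ MOVNE  r0←0xe4
7: · SUBCS
8: ✓ CMP  NZCV=0011
9: · SUBCC
10: · SUBEQ
11: · MOVMI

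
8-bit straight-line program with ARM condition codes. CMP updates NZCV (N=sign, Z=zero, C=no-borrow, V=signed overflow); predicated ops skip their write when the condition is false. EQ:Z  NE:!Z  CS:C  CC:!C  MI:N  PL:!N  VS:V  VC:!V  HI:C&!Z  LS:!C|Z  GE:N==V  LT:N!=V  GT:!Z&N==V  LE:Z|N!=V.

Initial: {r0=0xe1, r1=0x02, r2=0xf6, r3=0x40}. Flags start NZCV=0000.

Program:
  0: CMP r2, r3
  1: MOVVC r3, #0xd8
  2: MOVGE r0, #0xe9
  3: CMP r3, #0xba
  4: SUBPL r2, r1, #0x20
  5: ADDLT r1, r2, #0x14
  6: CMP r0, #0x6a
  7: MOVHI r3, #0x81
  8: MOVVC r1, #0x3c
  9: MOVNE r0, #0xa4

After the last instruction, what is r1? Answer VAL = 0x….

[0] flags=1010 → (cmp)
[1] flags=1010 VC?T → r3=0xd8
[2] flags=1010 GE?F → skip
[3] flags=0010 → (cmp)
[4] flags=0010 PL?T → r2=0xe2
[5] flags=0010 LT?F → skip
[6] flags=0011 → (cmp)
[7] flags=0011 HI?T → r3=0x81
[8] flags=0011 VC?F → skip
[9] flags=0011 NE?T → r0=0xa4

VAL = 0x02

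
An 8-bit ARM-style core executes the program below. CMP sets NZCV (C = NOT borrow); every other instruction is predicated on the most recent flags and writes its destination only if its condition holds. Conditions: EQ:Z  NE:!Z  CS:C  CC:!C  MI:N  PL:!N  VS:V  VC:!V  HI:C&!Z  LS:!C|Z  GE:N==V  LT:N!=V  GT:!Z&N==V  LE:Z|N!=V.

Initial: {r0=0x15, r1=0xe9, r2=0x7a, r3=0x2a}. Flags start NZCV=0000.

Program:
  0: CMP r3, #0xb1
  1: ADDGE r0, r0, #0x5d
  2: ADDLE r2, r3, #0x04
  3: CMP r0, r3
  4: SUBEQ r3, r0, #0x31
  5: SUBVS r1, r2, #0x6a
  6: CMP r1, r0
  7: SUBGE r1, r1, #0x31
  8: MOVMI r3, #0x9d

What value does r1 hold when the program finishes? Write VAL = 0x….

0: ✓ CMP  NZCV=0000
1: ✓ ADDGE  r0←0x72
2: · ADDLE
3: ✓ CMP  NZCV=0010
4: · SUBEQ
5: · SUBVS
6: ✓ CMP  NZCV=0011
7: · SUBGE
8: · MOVMI

VAL = 0xe9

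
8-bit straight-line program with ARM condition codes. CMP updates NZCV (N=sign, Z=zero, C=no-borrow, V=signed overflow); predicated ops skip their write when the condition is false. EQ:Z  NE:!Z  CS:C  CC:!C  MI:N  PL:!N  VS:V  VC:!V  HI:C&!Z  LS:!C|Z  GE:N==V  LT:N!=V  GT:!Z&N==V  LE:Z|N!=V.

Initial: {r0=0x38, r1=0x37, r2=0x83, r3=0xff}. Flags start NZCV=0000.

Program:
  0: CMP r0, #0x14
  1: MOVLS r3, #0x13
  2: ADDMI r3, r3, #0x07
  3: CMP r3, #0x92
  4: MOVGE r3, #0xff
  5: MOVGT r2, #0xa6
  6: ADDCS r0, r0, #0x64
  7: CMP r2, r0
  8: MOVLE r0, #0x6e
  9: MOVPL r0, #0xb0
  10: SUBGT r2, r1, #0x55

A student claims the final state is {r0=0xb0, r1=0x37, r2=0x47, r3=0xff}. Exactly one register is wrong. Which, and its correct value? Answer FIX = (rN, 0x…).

0: ✓ CMP  NZCV=0010
1: · MOVLS
2: · ADDMI
3: ✓ CMP  NZCV=0010
4: ✓ MOVGE  r3←0xff
5: ✓ MOVGT  r2←0xa6
6: ✓ ADDCS  r0←0x9c
7: ✓ CMP  NZCV=0010
8: · MOVLE
9: ✓ MOVPL  r0←0xb0
10: ✓ SUBGT  r2←0xe2

FIX = (r2, 0xe2)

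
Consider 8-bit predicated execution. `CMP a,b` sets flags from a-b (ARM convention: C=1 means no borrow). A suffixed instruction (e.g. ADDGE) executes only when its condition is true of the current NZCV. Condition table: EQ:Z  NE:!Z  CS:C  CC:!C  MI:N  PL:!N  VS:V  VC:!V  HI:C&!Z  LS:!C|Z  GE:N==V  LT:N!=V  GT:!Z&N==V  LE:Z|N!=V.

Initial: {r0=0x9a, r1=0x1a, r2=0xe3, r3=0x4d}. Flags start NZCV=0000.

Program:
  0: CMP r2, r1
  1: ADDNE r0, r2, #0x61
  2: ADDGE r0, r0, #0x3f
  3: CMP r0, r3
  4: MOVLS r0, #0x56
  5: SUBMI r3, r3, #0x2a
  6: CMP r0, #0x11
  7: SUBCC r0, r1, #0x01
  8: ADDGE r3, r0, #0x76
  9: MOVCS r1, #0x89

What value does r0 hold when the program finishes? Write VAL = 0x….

[0] flags=1010 → (cmp)
[1] flags=1010 NE?T → r0=0x44
[2] flags=1010 GE?F → skip
[3] flags=1000 → (cmp)
[4] flags=1000 LS?T → r0=0x56
[5] flags=1000 MI?T → r3=0x23
[6] flags=0010 → (cmp)
[7] flags=0010 CC?F → skip
[8] flags=0010 GE?T → r3=0xcc
[9] flags=0010 CS?T → r1=0x89

VAL = 0x56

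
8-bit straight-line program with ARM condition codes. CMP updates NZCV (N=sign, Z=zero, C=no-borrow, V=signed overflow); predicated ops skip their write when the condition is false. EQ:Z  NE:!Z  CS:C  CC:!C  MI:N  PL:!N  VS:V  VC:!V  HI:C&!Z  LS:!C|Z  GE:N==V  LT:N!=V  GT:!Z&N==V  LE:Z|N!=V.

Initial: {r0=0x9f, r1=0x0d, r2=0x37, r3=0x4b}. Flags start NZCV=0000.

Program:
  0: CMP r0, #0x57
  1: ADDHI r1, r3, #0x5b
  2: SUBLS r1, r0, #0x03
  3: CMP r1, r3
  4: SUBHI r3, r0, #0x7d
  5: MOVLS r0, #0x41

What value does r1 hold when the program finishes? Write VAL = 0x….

[0] flags=0011 → (cmp)
[1] flags=0011 HI?T → r1=0xa6
[2] flags=0011 LS?F → skip
[3] flags=0011 → (cmp)
[4] flags=0011 HI?T → r3=0x22
[5] flags=0011 LS?F → skip

VAL = 0xa6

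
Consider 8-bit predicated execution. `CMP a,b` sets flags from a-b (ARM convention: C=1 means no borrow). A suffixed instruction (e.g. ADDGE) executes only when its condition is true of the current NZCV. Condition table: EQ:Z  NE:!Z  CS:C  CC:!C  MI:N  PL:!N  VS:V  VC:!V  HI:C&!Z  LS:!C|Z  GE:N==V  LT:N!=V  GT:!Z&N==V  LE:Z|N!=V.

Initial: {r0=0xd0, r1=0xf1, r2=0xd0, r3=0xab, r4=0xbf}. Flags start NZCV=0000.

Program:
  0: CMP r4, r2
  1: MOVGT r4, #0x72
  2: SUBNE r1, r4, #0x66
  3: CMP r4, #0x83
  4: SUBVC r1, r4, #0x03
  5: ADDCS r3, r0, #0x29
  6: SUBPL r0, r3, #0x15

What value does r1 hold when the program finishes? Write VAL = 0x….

[0] flags=1000 → (cmp)
[1] flags=1000 GT?F → skip
[2] flags=1000 NE?T → r1=0x59
[3] flags=0010 → (cmp)
[4] flags=0010 VC?T → r1=0xbc
[5] flags=0010 CS?T → r3=0xf9
[6] flags=0010 PL?T → r0=0xe4

VAL = 0xbc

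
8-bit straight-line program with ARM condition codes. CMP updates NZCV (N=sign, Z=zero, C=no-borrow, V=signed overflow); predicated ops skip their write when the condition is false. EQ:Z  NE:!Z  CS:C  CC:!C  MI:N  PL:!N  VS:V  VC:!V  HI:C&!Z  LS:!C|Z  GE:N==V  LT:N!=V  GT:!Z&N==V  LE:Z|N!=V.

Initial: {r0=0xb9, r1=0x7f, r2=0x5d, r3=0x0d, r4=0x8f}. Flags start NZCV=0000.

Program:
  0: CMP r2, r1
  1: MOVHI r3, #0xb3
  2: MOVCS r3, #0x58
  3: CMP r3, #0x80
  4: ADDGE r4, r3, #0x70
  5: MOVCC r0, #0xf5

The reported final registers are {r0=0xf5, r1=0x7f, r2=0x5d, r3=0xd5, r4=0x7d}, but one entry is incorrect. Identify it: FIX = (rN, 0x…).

FIX = (r3, 0x0d)

0: ✓ CMP  NZCV=1000
1: · MOVHI
2: · MOVCS
3: ✓ CMP  NZCV=1001
4: ✓ ADDGE  r4←0x7d
5: ✓ MOVCC  r0←0xf5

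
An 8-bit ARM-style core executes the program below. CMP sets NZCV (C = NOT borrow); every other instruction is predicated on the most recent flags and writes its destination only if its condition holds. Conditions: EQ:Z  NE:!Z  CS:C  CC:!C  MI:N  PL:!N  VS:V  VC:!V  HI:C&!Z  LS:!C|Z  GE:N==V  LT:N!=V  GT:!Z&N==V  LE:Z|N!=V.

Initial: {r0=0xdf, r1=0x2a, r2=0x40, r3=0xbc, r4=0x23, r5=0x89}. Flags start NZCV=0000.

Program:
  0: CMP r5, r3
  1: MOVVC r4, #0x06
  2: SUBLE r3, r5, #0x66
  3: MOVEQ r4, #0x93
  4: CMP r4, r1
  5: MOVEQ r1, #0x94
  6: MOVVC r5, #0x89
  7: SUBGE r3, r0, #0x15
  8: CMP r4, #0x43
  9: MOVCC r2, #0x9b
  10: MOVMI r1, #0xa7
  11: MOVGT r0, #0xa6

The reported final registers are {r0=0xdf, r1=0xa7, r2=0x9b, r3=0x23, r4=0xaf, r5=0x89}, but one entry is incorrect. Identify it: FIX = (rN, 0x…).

FIX = (r4, 0x06)

0: ✓ CMP  NZCV=1000
1: ✓ MOVVC  r4←0x06
2: ✓ SUBLE  r3←0x23
3: · MOVEQ
4: ✓ CMP  NZCV=1000
5: · MOVEQ
6: ✓ MOVVC  r5←0x89
7: · SUBGE
8: ✓ CMP  NZCV=1000
9: ✓ MOVCC  r2←0x9b
10: ✓ MOVMI  r1←0xa7
11: · MOVGT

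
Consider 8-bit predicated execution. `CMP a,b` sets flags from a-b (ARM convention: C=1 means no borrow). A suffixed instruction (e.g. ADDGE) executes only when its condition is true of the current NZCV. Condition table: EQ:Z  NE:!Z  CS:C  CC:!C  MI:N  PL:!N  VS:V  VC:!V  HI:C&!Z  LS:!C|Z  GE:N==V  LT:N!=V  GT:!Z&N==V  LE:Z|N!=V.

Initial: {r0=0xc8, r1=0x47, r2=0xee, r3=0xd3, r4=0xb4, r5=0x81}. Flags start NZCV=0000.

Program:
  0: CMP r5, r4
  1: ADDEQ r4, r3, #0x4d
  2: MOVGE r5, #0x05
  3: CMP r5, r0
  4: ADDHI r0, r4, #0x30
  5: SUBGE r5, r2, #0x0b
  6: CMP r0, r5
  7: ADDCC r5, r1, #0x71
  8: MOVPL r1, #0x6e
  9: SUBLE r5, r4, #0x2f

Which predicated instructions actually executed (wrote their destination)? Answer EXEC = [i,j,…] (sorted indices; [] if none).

EXEC = [8]

0: ✓ CMP  NZCV=1000
1: · ADDEQ
2: · MOVGE
3: ✓ CMP  NZCV=1000
4: · ADDHI
5: · SUBGE
6: ✓ CMP  NZCV=0010
7: · ADDCC
8: ✓ MOVPL  r1←0x6e
9: · SUBLE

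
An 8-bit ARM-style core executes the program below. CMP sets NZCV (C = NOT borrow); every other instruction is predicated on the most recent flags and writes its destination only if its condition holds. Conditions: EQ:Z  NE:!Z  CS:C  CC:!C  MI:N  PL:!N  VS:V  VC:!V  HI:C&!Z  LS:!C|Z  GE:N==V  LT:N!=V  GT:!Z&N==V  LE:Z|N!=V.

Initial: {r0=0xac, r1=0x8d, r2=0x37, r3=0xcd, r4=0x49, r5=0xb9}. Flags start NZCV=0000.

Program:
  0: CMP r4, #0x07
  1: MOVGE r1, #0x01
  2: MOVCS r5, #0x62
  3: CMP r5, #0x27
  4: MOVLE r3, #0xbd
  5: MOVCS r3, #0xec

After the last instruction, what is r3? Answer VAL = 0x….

[0] flags=0010 → (cmp)
[1] flags=0010 GE?T → r1=0x01
[2] flags=0010 CS?T → r5=0x62
[3] flags=0010 → (cmp)
[4] flags=0010 LE?F → skip
[5] flags=0010 CS?T → r3=0xec

VAL = 0xec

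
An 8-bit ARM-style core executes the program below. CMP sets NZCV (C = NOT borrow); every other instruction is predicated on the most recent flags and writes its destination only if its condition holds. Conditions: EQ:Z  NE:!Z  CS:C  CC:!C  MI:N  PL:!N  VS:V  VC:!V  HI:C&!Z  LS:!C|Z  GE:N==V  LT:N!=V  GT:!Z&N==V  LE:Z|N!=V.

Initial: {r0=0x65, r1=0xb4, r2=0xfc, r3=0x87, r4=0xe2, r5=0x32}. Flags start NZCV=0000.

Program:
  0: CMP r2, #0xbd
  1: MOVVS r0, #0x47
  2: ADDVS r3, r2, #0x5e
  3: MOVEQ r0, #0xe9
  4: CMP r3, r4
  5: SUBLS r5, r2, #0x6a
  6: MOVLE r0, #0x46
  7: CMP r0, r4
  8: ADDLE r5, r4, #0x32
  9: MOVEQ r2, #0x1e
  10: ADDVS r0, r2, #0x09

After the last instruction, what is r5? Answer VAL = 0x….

VAL = 0x92

0: ✓ CMP  NZCV=0010
1: · MOVVS
2: · ADDVS
3: · MOVEQ
4: ✓ CMP  NZCV=1000
5: ✓ SUBLS  r5←0x92
6: ✓ MOVLE  r0←0x46
7: ✓ CMP  NZCV=0000
8: · ADDLE
9: · MOVEQ
10: · ADDVS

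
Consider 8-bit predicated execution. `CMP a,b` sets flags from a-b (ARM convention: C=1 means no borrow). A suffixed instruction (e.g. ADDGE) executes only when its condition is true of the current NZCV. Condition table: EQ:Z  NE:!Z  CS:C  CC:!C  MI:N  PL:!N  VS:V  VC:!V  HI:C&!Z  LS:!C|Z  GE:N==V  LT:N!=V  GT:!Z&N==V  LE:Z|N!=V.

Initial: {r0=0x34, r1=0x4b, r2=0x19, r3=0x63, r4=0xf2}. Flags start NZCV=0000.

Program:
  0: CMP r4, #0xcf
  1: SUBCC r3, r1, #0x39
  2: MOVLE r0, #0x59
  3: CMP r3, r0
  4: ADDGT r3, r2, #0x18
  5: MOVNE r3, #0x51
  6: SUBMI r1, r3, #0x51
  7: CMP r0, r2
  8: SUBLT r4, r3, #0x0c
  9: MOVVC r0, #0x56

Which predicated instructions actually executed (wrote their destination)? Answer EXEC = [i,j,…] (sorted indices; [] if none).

EXEC = [4,5,9]

[0] flags=0010 → (cmp)
[1] flags=0010 CC?F → skip
[2] flags=0010 LE?F → skip
[3] flags=0010 → (cmp)
[4] flags=0010 GT?T → r3=0x31
[5] flags=0010 NE?T → r3=0x51
[6] flags=0010 MI?F → skip
[7] flags=0010 → (cmp)
[8] flags=0010 LT?F → skip
[9] flags=0010 VC?T → r0=0x56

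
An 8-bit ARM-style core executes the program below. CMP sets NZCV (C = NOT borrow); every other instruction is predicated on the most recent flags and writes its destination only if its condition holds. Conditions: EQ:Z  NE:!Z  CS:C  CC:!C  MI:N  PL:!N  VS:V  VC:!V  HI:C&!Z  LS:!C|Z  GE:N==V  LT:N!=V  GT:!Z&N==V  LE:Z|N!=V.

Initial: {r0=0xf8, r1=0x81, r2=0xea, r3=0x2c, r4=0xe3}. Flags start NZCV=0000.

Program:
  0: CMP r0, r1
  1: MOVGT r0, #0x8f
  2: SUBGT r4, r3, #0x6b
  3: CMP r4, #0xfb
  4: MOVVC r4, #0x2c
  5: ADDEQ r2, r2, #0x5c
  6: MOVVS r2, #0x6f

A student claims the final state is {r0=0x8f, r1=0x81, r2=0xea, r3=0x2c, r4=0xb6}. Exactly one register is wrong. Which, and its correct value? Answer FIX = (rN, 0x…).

FIX = (r4, 0x2c)

[0] flags=0010 → (cmp)
[1] flags=0010 GT?T → r0=0x8f
[2] flags=0010 GT?T → r4=0xc1
[3] flags=1000 → (cmp)
[4] flags=1000 VC?T → r4=0x2c
[5] flags=1000 EQ?F → skip
[6] flags=1000 VS?F → skip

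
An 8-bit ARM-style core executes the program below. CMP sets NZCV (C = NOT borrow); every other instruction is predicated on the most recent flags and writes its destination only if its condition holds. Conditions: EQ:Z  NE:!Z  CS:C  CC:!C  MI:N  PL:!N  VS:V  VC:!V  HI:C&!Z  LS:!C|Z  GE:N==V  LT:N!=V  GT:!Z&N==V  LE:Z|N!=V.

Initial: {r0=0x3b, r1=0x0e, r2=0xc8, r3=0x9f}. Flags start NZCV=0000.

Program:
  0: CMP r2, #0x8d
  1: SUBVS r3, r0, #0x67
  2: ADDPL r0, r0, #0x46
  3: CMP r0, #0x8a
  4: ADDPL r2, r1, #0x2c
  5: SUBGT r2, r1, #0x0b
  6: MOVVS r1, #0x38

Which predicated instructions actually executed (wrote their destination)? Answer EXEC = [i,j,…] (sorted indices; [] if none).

EXEC = [2]

0: ✓ CMP  NZCV=0010
1: · SUBVS
2: ✓ ADDPL  r0←0x81
3: ✓ CMP  NZCV=1000
4: · ADDPL
5: · SUBGT
6: · MOVVS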